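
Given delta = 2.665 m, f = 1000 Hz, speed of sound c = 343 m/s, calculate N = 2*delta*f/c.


N = 2*delta*f/c = 2*delta/lambda, where lambda = c/f
lambda = 343 / 1000 = 0.343 m
N = 2 * 2.665 / 0.343 = 15.539


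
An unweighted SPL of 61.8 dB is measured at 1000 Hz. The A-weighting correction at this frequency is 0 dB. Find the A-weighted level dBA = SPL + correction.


A-weighting table: 1000 Hz -> 0 dB correction
SPL_A = SPL + correction = 61.8 + (0) = 61.8 dBA


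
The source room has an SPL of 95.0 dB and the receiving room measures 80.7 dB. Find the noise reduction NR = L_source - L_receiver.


NR = L_source - L_receiver (difference between source and receiving room levels)
NR = 95.0 - 80.7 = 14.3 dB


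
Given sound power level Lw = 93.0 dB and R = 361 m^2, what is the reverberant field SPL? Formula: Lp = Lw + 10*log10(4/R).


4/R = 4/361 = 0.0110803
Lp = 93.0 + 10*log10(0.0110803) = 73.446 dB


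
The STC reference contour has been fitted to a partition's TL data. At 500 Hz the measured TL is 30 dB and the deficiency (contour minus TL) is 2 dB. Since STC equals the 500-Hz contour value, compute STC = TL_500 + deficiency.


By ASTM E413, STC = value of the fitted reference contour at 500 Hz.
Contour value at 500 Hz = TL_500 + deficiency = 30 + 2 = 32
STC = 32


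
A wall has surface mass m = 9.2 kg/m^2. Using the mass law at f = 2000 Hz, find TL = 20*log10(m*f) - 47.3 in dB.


m * f = 9.2 * 2000 = 18400
20*log10(18400) = 85.2964 dB
TL = 85.2964 - 47.3 = 37.996 dB


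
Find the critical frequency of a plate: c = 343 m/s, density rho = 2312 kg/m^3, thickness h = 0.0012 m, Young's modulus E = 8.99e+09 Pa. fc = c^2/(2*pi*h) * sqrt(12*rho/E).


12*rho/E = 12*2312/8.99e+09 = 3.0861e-06
sqrt(12*rho/E) = sqrt(3.0861e-06) = 0.00175673
c^2/(2*pi*h) = 343^2/(2*pi*0.0012) = 1.56037e+07
fc = 1.56037e+07 * 0.00175673 = 27411 Hz


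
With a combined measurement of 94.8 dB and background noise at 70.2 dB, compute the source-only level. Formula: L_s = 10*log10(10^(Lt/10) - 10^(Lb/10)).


10^(94.8/10) = 3.01995e+09
10^(70.2/10) = 1.04713e+07
Difference = 3.01995e+09 - 1.04713e+07 = 3.00948e+09
L_source = 10*log10(3.00948e+09) = 94.785 dB


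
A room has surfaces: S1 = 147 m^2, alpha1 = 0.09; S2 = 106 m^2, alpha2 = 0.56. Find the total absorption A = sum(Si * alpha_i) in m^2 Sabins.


147 * 0.09 = 13.23
106 * 0.56 = 59.36
A_total = 13.23 + 59.36 = 72.59 m^2


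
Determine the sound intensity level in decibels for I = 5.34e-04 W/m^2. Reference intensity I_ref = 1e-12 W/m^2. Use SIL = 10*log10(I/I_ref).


I / I_ref = 5.34e-04 / 1e-12 = 5.34e+08
SIL = 10 * log10(5.34e+08) = 87.275 dB


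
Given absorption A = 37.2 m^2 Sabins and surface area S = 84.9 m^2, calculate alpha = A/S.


Absorption coefficient = absorbed power / incident power
alpha = A / S = 37.2 / 84.9 = 0.43816


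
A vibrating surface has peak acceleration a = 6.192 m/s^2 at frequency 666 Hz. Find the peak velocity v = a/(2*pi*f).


omega = 2*pi*f = 2*pi*666 = 4184.6 rad/s
v = a / omega = 6.192 / 4184.6 = 0.0014797 m/s


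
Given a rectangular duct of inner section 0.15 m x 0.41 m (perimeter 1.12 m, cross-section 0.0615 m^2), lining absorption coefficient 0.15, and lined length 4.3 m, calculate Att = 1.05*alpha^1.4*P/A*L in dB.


alpha^1.4 = 0.15^1.4 = 0.0702308
Attenuation rate = 1.05 * alpha^1.4 * P / A
= 1.05 * 0.0702308 * 1.12 / 0.0615 = 1.34295 dB/m
Total Att = 1.34295 * 4.3 = 5.7747 dB


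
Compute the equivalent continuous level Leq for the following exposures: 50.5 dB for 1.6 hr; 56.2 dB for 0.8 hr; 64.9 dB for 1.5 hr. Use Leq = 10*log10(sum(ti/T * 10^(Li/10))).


T_total = 1.6 + 0.8 + 1.5 = 3.9 hr
(1.6/3.9) * 10^(50.5/10) = 46031.5
(0.8/3.9) * 10^(56.2/10) = 85511.7
(1.5/3.9) * 10^(64.9/10) = 1.18858e+06
Sum = 46031.5 + 85511.7 + 1.18858e+06 = 1.32012e+06
Leq = 10*log10(1.32012e+06) = 61.206 dB


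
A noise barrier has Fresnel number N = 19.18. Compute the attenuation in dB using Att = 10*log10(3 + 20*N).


3 + 20*N = 3 + 20*19.18 = 386.6
Att = 10*log10(386.6) = 25.873 dB


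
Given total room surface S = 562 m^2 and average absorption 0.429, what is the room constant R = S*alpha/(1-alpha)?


R = 562 * 0.429 / (1 - 0.429) = 422.24 m^2


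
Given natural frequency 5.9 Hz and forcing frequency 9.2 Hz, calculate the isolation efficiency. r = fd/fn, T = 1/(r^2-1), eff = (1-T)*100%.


r = 9.2 / 5.9 = 1.55932
r^2 - 1 = 1.55932^2 - 1 = 1.43148
T = 1/1.43148 = 0.698578
Efficiency = (1 - 0.698578)*100 = 30.142 %


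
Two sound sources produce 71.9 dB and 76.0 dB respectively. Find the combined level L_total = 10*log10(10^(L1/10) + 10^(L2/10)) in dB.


10^(71.9/10) = 1.54882e+07
10^(76.0/10) = 3.98107e+07
Sum = 1.54882e+07 + 3.98107e+07 = 5.52989e+07
L_total = 10*log10(5.52989e+07) = 77.427 dB


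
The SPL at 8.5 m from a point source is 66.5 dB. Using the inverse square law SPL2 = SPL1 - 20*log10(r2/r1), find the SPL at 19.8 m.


r2/r1 = 19.8/8.5 = 2.32941
Correction = 20*log10(2.32941) = 7.34492 dB
SPL2 = 66.5 - 7.34492 = 59.155 dB


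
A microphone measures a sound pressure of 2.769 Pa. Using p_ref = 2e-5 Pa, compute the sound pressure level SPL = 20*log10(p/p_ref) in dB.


p / p_ref = 2.769 / 2e-5 = 138450
SPL = 20 * log10(138450) = 102.83 dB


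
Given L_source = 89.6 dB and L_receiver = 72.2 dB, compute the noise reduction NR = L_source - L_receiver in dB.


NR = L_source - L_receiver (difference between source and receiving room levels)
NR = 89.6 - 72.2 = 17.4 dB


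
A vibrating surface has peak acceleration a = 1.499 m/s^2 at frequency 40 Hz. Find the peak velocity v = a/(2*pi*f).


omega = 2*pi*f = 2*pi*40 = 251.327 rad/s
v = a / omega = 1.499 / 251.327 = 0.0059643 m/s


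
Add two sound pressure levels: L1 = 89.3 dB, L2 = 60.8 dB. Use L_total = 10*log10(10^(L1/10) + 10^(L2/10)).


10^(89.3/10) = 8.51138e+08
10^(60.8/10) = 1.20226e+06
Sum = 8.51138e+08 + 1.20226e+06 = 8.5234e+08
L_total = 10*log10(8.5234e+08) = 89.306 dB


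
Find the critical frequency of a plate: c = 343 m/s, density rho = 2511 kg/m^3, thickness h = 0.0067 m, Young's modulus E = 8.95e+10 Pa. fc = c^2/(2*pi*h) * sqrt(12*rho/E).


12*rho/E = 12*2511/8.95e+10 = 3.3667e-07
sqrt(12*rho/E) = sqrt(3.3667e-07) = 0.000580233
c^2/(2*pi*h) = 343^2/(2*pi*0.0067) = 2.79469e+06
fc = 2.79469e+06 * 0.000580233 = 1621.6 Hz


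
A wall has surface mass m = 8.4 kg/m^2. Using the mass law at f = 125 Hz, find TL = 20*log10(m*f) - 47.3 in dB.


m * f = 8.4 * 125 = 1050
20*log10(1050) = 60.4238 dB
TL = 60.4238 - 47.3 = 13.124 dB


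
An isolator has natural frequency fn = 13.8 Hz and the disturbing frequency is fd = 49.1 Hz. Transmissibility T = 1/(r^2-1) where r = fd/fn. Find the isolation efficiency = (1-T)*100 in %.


r = 49.1 / 13.8 = 3.55797
r^2 - 1 = 3.55797^2 - 1 = 11.6592
T = 1/11.6592 = 0.0857692
Efficiency = (1 - 0.0857692)*100 = 91.423 %


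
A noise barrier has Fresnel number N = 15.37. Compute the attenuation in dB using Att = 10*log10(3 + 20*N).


3 + 20*N = 3 + 20*15.37 = 310.4
Att = 10*log10(310.4) = 24.919 dB


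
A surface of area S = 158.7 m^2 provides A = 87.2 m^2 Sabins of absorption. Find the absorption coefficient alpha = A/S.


Absorption coefficient = absorbed power / incident power
alpha = A / S = 87.2 / 158.7 = 0.54946


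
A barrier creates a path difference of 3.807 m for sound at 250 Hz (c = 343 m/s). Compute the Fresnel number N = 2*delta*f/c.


N = 2*delta*f/c = 2*delta/lambda, where lambda = c/f
lambda = 343 / 250 = 1.372 m
N = 2 * 3.807 / 1.372 = 5.5496


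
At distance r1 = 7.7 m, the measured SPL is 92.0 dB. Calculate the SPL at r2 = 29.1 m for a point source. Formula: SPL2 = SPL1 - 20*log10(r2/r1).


r2/r1 = 29.1/7.7 = 3.77922
Correction = 20*log10(3.77922) = 11.548 dB
SPL2 = 92.0 - 11.548 = 80.452 dB


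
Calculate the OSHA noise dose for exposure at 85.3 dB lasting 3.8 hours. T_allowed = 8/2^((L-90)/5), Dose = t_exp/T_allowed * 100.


T_allowed = 8 / 2^((85.3 - 90)/5) = 15.3482 hr
Dose = 3.8 / 15.3482 * 100 = 24.759 %


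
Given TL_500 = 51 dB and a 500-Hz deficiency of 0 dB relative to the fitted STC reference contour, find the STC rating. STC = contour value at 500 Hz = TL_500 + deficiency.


By ASTM E413, STC = value of the fitted reference contour at 500 Hz.
Contour value at 500 Hz = TL_500 + deficiency = 51 + 0 = 51
STC = 51


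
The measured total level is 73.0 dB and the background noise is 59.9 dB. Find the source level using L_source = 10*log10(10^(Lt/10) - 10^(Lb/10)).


10^(73.0/10) = 1.99526e+07
10^(59.9/10) = 977237
Difference = 1.99526e+07 - 977237 = 1.89754e+07
L_source = 10*log10(1.89754e+07) = 72.782 dB


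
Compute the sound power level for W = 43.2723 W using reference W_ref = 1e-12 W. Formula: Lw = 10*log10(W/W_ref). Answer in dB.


W / W_ref = 43.2723 / 1e-12 = 4.32723e+13
Lw = 10 * log10(4.32723e+13) = 136.36 dB


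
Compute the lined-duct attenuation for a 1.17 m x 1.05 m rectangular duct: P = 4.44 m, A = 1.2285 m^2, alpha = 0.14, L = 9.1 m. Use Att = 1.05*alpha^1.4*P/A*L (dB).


alpha^1.4 = 0.14^1.4 = 0.0637645
Attenuation rate = 1.05 * alpha^1.4 * P / A
= 1.05 * 0.0637645 * 4.44 / 1.2285 = 0.241978 dB/m
Total Att = 0.241978 * 9.1 = 2.202 dB


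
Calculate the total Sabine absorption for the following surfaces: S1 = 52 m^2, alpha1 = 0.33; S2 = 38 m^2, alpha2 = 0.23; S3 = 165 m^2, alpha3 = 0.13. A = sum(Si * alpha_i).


52 * 0.33 = 17.16
38 * 0.23 = 8.74
165 * 0.13 = 21.45
A_total = 17.16 + 8.74 + 21.45 = 47.35 m^2


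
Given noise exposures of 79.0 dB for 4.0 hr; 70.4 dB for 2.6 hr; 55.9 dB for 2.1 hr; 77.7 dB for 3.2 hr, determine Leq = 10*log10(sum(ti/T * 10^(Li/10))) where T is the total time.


T_total = 4.0 + 2.6 + 2.1 + 3.2 = 11.9 hr
(4.0/11.9) * 10^(79.0/10) = 2.67001e+07
(2.6/11.9) * 10^(70.4/10) = 2.39567e+06
(2.1/11.9) * 10^(55.9/10) = 68655
(3.2/11.9) * 10^(77.7/10) = 1.58345e+07
Sum = 2.67001e+07 + 2.39567e+06 + 68655 + 1.58345e+07 = 4.49989e+07
Leq = 10*log10(4.49989e+07) = 76.532 dB


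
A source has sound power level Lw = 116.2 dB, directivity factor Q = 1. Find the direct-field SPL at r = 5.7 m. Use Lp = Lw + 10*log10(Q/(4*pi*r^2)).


4*pi*r^2 = 4*pi*5.7^2 = 408.281 m^2
Q / (4*pi*r^2) = 1 / 408.281 = 0.00244929
Lp = 116.2 + 10*log10(0.00244929) = 90.09 dB


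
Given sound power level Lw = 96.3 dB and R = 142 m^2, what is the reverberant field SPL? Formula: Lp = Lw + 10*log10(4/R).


4/R = 4/142 = 0.028169
Lp = 96.3 + 10*log10(0.028169) = 80.798 dB


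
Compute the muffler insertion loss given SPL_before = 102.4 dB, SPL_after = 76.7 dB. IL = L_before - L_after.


Insertion loss = SPL without muffler - SPL with muffler
IL = 102.4 - 76.7 = 25.7 dB


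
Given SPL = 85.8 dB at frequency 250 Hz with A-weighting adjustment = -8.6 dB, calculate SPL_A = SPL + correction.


A-weighting table: 250 Hz -> -8.6 dB correction
SPL_A = SPL + correction = 85.8 + (-8.6) = 77.2 dBA


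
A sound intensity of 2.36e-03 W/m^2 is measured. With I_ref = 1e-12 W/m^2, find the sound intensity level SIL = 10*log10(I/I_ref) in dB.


I / I_ref = 2.36e-03 / 1e-12 = 2.36e+09
SIL = 10 * log10(2.36e+09) = 93.729 dB


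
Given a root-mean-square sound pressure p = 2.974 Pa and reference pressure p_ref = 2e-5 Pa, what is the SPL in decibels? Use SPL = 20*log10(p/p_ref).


p / p_ref = 2.974 / 2e-5 = 148700
SPL = 20 * log10(148700) = 103.45 dB


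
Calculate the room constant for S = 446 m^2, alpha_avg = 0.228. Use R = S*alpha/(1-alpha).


R = 446 * 0.228 / (1 - 0.228) = 131.72 m^2


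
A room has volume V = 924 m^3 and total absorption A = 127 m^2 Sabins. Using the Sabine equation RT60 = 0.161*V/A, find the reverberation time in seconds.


RT60 = 0.161 * 924 / 127 = 1.1714 s


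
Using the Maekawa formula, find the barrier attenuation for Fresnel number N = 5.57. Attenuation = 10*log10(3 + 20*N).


3 + 20*N = 3 + 20*5.57 = 114.4
Att = 10*log10(114.4) = 20.584 dB


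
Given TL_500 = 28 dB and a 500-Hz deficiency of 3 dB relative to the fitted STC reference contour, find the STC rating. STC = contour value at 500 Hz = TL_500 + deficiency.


By ASTM E413, STC = value of the fitted reference contour at 500 Hz.
Contour value at 500 Hz = TL_500 + deficiency = 28 + 3 = 31
STC = 31


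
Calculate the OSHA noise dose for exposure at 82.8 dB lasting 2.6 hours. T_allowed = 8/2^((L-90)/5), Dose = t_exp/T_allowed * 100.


T_allowed = 8 / 2^((82.8 - 90)/5) = 21.7057 hr
Dose = 2.6 / 21.7057 * 100 = 11.978 %


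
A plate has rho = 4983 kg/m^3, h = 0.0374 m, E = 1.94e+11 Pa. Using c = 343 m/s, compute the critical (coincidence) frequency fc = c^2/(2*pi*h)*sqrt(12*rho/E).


12*rho/E = 12*4983/1.94e+11 = 3.08227e-07
sqrt(12*rho/E) = sqrt(3.08227e-07) = 0.000555182
c^2/(2*pi*h) = 343^2/(2*pi*0.0374) = 500653
fc = 500653 * 0.000555182 = 277.95 Hz


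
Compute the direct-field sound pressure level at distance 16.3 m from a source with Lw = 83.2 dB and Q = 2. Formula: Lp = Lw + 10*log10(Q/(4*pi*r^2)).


4*pi*r^2 = 4*pi*16.3^2 = 3338.76 m^2
Q / (4*pi*r^2) = 2 / 3338.76 = 0.000599025
Lp = 83.2 + 10*log10(0.000599025) = 50.974 dB


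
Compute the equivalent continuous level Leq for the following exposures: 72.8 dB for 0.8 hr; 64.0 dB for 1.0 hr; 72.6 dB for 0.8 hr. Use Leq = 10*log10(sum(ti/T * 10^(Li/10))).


T_total = 0.8 + 1.0 + 0.8 = 2.6 hr
(0.8/2.6) * 10^(72.8/10) = 5.86296e+06
(1.0/2.6) * 10^(64.0/10) = 966110
(0.8/2.6) * 10^(72.6/10) = 5.59908e+06
Sum = 5.86296e+06 + 966110 + 5.59908e+06 = 1.24282e+07
Leq = 10*log10(1.24282e+07) = 70.944 dB


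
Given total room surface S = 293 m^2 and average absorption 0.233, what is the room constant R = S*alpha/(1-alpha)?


R = 293 * 0.233 / (1 - 0.233) = 89.008 m^2


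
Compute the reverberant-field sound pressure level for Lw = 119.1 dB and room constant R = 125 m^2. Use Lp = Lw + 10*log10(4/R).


4/R = 4/125 = 0.032
Lp = 119.1 + 10*log10(0.032) = 104.15 dB


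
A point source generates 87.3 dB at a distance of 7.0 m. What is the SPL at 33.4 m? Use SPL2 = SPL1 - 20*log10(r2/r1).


r2/r1 = 33.4/7.0 = 4.77143
Correction = 20*log10(4.77143) = 13.573 dB
SPL2 = 87.3 - 13.573 = 73.727 dB


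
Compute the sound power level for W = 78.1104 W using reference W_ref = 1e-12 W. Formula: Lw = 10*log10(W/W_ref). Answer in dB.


W / W_ref = 78.1104 / 1e-12 = 7.81104e+13
Lw = 10 * log10(7.81104e+13) = 138.93 dB


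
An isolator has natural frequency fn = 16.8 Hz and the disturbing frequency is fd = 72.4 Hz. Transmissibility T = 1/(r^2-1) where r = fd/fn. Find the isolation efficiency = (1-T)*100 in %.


r = 72.4 / 16.8 = 4.30952
r^2 - 1 = 4.30952^2 - 1 = 17.572
T = 1/17.572 = 0.0569087
Efficiency = (1 - 0.0569087)*100 = 94.309 %


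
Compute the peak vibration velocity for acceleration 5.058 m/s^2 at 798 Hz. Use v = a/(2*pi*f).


omega = 2*pi*f = 2*pi*798 = 5013.98 rad/s
v = a / omega = 5.058 / 5013.98 = 0.0010088 m/s


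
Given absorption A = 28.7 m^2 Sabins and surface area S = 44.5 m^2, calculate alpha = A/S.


Absorption coefficient = absorbed power / incident power
alpha = A / S = 28.7 / 44.5 = 0.64494


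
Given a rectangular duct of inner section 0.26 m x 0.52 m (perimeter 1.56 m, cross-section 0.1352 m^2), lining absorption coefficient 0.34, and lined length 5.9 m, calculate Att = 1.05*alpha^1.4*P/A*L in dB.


alpha^1.4 = 0.34^1.4 = 0.220836
Attenuation rate = 1.05 * alpha^1.4 * P / A
= 1.05 * 0.220836 * 1.56 / 0.1352 = 2.67551 dB/m
Total Att = 2.67551 * 5.9 = 15.786 dB


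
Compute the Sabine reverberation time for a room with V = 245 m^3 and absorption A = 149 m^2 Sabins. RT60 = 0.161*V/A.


RT60 = 0.161 * 245 / 149 = 0.26473 s


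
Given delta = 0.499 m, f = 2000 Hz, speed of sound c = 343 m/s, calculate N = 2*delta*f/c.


N = 2*delta*f/c = 2*delta/lambda, where lambda = c/f
lambda = 343 / 2000 = 0.1715 m
N = 2 * 0.499 / 0.1715 = 5.8192


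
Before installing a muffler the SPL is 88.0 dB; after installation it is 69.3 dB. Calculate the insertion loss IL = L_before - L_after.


Insertion loss = SPL without muffler - SPL with muffler
IL = 88.0 - 69.3 = 18.7 dB


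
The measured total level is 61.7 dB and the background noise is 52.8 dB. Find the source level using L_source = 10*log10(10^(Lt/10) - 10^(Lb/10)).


10^(61.7/10) = 1.47911e+06
10^(52.8/10) = 190546
Difference = 1.47911e+06 - 190546 = 1.28856e+06
L_source = 10*log10(1.28856e+06) = 61.101 dB


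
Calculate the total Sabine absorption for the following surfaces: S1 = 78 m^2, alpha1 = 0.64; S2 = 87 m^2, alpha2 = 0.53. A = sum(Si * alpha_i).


78 * 0.64 = 49.92
87 * 0.53 = 46.11
A_total = 49.92 + 46.11 = 96.03 m^2


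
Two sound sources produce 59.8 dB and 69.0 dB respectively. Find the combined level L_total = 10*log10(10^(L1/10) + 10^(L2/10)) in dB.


10^(59.8/10) = 954993
10^(69.0/10) = 7.94328e+06
Sum = 954993 + 7.94328e+06 = 8.89827e+06
L_total = 10*log10(8.89827e+06) = 69.493 dB


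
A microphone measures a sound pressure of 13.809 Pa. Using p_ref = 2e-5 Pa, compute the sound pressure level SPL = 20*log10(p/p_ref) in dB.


p / p_ref = 13.809 / 2e-5 = 690450
SPL = 20 * log10(690450) = 116.78 dB


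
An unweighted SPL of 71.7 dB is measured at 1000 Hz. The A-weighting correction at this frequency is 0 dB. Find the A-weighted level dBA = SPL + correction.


A-weighting table: 1000 Hz -> 0 dB correction
SPL_A = SPL + correction = 71.7 + (0) = 71.7 dBA


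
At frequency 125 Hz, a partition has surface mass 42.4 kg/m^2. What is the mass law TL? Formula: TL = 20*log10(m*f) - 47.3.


m * f = 42.4 * 125 = 5300
20*log10(5300) = 74.4855 dB
TL = 74.4855 - 47.3 = 27.186 dB


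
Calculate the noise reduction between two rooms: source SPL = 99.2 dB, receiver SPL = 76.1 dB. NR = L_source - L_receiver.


NR = L_source - L_receiver (difference between source and receiving room levels)
NR = 99.2 - 76.1 = 23.1 dB


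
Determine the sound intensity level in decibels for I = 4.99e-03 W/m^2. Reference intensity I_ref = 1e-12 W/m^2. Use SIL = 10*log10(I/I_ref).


I / I_ref = 4.99e-03 / 1e-12 = 4.99e+09
SIL = 10 * log10(4.99e+09) = 96.981 dB


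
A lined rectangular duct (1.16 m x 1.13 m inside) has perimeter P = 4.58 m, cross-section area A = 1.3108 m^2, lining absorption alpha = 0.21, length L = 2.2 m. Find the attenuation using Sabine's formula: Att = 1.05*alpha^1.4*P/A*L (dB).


alpha^1.4 = 0.21^1.4 = 0.112488
Attenuation rate = 1.05 * alpha^1.4 * P / A
= 1.05 * 0.112488 * 4.58 / 1.3108 = 0.412691 dB/m
Total Att = 0.412691 * 2.2 = 0.90792 dB


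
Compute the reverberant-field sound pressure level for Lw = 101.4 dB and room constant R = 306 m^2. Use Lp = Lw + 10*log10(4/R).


4/R = 4/306 = 0.0130719
Lp = 101.4 + 10*log10(0.0130719) = 82.563 dB


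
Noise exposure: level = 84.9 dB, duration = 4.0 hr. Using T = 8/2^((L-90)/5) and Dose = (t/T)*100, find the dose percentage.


T_allowed = 8 / 2^((84.9 - 90)/5) = 16.2234 hr
Dose = 4.0 / 16.2234 * 100 = 24.656 %


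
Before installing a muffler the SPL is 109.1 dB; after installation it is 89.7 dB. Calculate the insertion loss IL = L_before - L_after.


Insertion loss = SPL without muffler - SPL with muffler
IL = 109.1 - 89.7 = 19.4 dB


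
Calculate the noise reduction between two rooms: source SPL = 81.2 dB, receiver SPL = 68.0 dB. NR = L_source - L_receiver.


NR = L_source - L_receiver (difference between source and receiving room levels)
NR = 81.2 - 68.0 = 13.2 dB


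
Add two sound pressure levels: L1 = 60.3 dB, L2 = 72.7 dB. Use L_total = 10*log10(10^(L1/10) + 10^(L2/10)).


10^(60.3/10) = 1.07152e+06
10^(72.7/10) = 1.86209e+07
Sum = 1.07152e+06 + 1.86209e+07 = 1.96924e+07
L_total = 10*log10(1.96924e+07) = 72.943 dB


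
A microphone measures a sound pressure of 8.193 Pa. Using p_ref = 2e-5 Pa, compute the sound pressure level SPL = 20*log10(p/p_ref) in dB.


p / p_ref = 8.193 / 2e-5 = 409650
SPL = 20 * log10(409650) = 112.25 dB


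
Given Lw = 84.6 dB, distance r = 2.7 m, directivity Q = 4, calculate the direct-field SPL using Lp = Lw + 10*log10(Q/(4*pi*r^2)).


4*pi*r^2 = 4*pi*2.7^2 = 91.6088 m^2
Q / (4*pi*r^2) = 4 / 91.6088 = 0.0436639
Lp = 84.6 + 10*log10(0.0436639) = 71.001 dB


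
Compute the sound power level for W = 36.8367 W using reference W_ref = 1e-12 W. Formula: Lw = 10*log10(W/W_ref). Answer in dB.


W / W_ref = 36.8367 / 1e-12 = 3.68367e+13
Lw = 10 * log10(3.68367e+13) = 135.66 dB


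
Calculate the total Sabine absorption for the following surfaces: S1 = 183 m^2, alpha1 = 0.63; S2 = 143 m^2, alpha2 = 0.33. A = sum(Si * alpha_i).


183 * 0.63 = 115.29
143 * 0.33 = 47.19
A_total = 115.29 + 47.19 = 162.48 m^2


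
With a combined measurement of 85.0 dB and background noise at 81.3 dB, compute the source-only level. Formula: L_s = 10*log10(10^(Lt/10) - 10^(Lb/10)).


10^(85.0/10) = 3.16228e+08
10^(81.3/10) = 1.34896e+08
Difference = 3.16228e+08 - 1.34896e+08 = 1.81332e+08
L_source = 10*log10(1.81332e+08) = 82.585 dB


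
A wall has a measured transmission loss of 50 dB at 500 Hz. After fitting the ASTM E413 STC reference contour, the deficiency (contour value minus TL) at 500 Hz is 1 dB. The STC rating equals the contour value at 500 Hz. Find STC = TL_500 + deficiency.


By ASTM E413, STC = value of the fitted reference contour at 500 Hz.
Contour value at 500 Hz = TL_500 + deficiency = 50 + 1 = 51
STC = 51


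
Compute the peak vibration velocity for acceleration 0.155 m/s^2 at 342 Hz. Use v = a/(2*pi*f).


omega = 2*pi*f = 2*pi*342 = 2148.85 rad/s
v = a / omega = 0.155 / 2148.85 = 7.2132e-05 m/s


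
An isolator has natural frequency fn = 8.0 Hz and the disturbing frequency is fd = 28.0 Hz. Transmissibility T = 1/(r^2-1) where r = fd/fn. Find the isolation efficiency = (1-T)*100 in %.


r = 28.0 / 8.0 = 3.5
r^2 - 1 = 3.5^2 - 1 = 11.25
T = 1/11.25 = 0.0888889
Efficiency = (1 - 0.0888889)*100 = 91.111 %


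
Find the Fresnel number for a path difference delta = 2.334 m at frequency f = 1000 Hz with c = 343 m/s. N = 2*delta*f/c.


N = 2*delta*f/c = 2*delta/lambda, where lambda = c/f
lambda = 343 / 1000 = 0.343 m
N = 2 * 2.334 / 0.343 = 13.609


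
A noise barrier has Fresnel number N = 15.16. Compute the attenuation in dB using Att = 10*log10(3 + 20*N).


3 + 20*N = 3 + 20*15.16 = 306.2
Att = 10*log10(306.2) = 24.86 dB


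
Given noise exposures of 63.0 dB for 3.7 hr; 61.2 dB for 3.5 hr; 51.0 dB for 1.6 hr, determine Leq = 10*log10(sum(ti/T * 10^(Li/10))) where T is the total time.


T_total = 3.7 + 3.5 + 1.6 = 8.8 hr
(3.7/8.8) * 10^(63.0/10) = 838917
(3.5/8.8) * 10^(61.2/10) = 524307
(1.6/8.8) * 10^(51.0/10) = 22889.6
Sum = 838917 + 524307 + 22889.6 = 1.38611e+06
Leq = 10*log10(1.38611e+06) = 61.418 dB


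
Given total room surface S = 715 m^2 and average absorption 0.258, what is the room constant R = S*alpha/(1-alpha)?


R = 715 * 0.258 / (1 - 0.258) = 248.61 m^2


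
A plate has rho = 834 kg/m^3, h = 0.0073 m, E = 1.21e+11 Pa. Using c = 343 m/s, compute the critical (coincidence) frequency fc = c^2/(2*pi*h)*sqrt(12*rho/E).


12*rho/E = 12*834/1.21e+11 = 8.27107e-08
sqrt(12*rho/E) = sqrt(8.27107e-08) = 0.000287595
c^2/(2*pi*h) = 343^2/(2*pi*0.0073) = 2.56499e+06
fc = 2.56499e+06 * 0.000287595 = 737.68 Hz


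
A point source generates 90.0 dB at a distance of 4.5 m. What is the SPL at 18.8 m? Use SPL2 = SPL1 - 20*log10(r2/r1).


r2/r1 = 18.8/4.5 = 4.17778
Correction = 20*log10(4.17778) = 12.4189 dB
SPL2 = 90.0 - 12.4189 = 77.581 dB


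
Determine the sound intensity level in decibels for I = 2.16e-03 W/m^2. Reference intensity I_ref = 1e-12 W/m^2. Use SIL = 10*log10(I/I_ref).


I / I_ref = 2.16e-03 / 1e-12 = 2.16e+09
SIL = 10 * log10(2.16e+09) = 93.345 dB


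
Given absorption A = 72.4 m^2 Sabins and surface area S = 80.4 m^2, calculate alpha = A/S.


Absorption coefficient = absorbed power / incident power
alpha = A / S = 72.4 / 80.4 = 0.9005


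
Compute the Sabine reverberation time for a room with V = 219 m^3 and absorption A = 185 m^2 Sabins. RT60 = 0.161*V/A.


RT60 = 0.161 * 219 / 185 = 0.19059 s


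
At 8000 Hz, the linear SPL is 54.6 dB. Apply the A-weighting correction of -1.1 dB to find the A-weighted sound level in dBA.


A-weighting table: 8000 Hz -> -1.1 dB correction
SPL_A = SPL + correction = 54.6 + (-1.1) = 53.5 dBA


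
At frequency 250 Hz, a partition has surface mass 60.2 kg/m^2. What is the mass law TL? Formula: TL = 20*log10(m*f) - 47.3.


m * f = 60.2 * 250 = 15050
20*log10(15050) = 83.5507 dB
TL = 83.5507 - 47.3 = 36.251 dB


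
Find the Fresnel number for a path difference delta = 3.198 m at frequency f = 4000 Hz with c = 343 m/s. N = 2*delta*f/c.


N = 2*delta*f/c = 2*delta/lambda, where lambda = c/f
lambda = 343 / 4000 = 0.08575 m
N = 2 * 3.198 / 0.08575 = 74.589


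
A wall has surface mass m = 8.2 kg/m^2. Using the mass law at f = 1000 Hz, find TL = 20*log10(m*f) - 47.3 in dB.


m * f = 8.2 * 1000 = 8200
20*log10(8200) = 78.2763 dB
TL = 78.2763 - 47.3 = 30.976 dB


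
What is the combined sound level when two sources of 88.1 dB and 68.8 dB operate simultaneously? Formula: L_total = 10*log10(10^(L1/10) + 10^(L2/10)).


10^(88.1/10) = 6.45654e+08
10^(68.8/10) = 7.58578e+06
Sum = 6.45654e+08 + 7.58578e+06 = 6.5324e+08
L_total = 10*log10(6.5324e+08) = 88.151 dB


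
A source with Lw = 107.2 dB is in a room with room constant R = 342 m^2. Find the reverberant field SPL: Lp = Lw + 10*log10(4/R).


4/R = 4/342 = 0.0116959
Lp = 107.2 + 10*log10(0.0116959) = 87.88 dB


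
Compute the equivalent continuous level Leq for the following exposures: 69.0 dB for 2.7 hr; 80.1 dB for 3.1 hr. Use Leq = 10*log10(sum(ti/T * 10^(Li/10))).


T_total = 2.7 + 3.1 = 5.8 hr
(2.7/5.8) * 10^(69.0/10) = 3.69773e+06
(3.1/5.8) * 10^(80.1/10) = 5.46932e+07
Sum = 3.69773e+06 + 5.46932e+07 = 5.83909e+07
Leq = 10*log10(5.83909e+07) = 77.663 dB


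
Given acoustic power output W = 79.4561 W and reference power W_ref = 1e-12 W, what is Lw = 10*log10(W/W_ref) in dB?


W / W_ref = 79.4561 / 1e-12 = 7.94561e+13
Lw = 10 * log10(7.94561e+13) = 139 dB


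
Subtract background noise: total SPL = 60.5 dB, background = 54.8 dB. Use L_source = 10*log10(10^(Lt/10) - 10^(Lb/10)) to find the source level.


10^(60.5/10) = 1.12202e+06
10^(54.8/10) = 301995
Difference = 1.12202e+06 - 301995 = 820025
L_source = 10*log10(820025) = 59.138 dB


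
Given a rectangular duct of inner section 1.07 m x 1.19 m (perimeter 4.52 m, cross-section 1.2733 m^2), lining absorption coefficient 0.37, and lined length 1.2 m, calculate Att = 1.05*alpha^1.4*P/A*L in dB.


alpha^1.4 = 0.37^1.4 = 0.248589
Attenuation rate = 1.05 * alpha^1.4 * P / A
= 1.05 * 0.248589 * 4.52 / 1.2733 = 0.926571 dB/m
Total Att = 0.926571 * 1.2 = 1.1119 dB


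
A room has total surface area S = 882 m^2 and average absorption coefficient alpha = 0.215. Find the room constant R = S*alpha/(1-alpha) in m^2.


R = 882 * 0.215 / (1 - 0.215) = 241.57 m^2


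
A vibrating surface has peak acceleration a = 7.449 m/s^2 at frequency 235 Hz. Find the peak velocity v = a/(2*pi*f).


omega = 2*pi*f = 2*pi*235 = 1476.55 rad/s
v = a / omega = 7.449 / 1476.55 = 0.0050449 m/s


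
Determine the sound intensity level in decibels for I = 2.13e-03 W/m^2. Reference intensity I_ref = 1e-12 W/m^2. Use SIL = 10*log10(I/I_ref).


I / I_ref = 2.13e-03 / 1e-12 = 2.13e+09
SIL = 10 * log10(2.13e+09) = 93.284 dB


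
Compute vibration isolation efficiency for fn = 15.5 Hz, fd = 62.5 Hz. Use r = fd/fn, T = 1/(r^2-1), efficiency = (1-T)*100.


r = 62.5 / 15.5 = 4.03226
r^2 - 1 = 4.03226^2 - 1 = 15.2591
T = 1/15.2591 = 0.0655347
Efficiency = (1 - 0.0655347)*100 = 93.447 %


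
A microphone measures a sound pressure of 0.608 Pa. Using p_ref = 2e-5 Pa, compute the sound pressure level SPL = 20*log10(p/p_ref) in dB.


p / p_ref = 0.608 / 2e-5 = 30400
SPL = 20 * log10(30400) = 89.657 dB


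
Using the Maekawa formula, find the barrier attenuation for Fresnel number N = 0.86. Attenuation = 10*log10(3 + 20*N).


3 + 20*N = 3 + 20*0.86 = 20.2
Att = 10*log10(20.2) = 13.054 dB


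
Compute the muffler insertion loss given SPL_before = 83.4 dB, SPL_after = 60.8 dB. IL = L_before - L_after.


Insertion loss = SPL without muffler - SPL with muffler
IL = 83.4 - 60.8 = 22.6 dB


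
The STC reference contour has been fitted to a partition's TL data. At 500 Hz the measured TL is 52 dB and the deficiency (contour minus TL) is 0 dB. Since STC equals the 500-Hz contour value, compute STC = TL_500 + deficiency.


By ASTM E413, STC = value of the fitted reference contour at 500 Hz.
Contour value at 500 Hz = TL_500 + deficiency = 52 + 0 = 52
STC = 52


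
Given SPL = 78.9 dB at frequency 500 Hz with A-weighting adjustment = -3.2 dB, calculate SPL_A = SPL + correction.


A-weighting table: 500 Hz -> -3.2 dB correction
SPL_A = SPL + correction = 78.9 + (-3.2) = 75.7 dBA


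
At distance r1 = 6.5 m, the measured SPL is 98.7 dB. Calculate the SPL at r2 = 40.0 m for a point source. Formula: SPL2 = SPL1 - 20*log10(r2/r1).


r2/r1 = 40.0/6.5 = 6.15385
Correction = 20*log10(6.15385) = 15.7829 dB
SPL2 = 98.7 - 15.7829 = 82.917 dB


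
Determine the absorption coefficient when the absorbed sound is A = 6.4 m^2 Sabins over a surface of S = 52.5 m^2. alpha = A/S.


Absorption coefficient = absorbed power / incident power
alpha = A / S = 6.4 / 52.5 = 0.1219


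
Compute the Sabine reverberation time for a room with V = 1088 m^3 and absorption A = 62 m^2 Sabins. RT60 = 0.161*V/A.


RT60 = 0.161 * 1088 / 62 = 2.8253 s


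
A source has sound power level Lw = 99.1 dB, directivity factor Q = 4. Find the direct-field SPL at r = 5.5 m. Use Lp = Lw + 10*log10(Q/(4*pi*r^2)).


4*pi*r^2 = 4*pi*5.5^2 = 380.133 m^2
Q / (4*pi*r^2) = 4 / 380.133 = 0.0105226
Lp = 99.1 + 10*log10(0.0105226) = 79.321 dB


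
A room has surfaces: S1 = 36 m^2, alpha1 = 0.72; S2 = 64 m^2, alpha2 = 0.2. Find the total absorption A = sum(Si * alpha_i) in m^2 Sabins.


36 * 0.72 = 25.92
64 * 0.2 = 12.8
A_total = 25.92 + 12.8 = 38.72 m^2


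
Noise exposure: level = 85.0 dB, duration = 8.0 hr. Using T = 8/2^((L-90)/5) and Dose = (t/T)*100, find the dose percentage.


T_allowed = 8 / 2^((85.0 - 90)/5) = 16 hr
Dose = 8.0 / 16 * 100 = 50 %


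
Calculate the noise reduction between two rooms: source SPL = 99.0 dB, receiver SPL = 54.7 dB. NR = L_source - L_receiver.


NR = L_source - L_receiver (difference between source and receiving room levels)
NR = 99.0 - 54.7 = 44.3 dB


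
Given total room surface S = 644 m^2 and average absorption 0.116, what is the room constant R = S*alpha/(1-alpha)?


R = 644 * 0.116 / (1 - 0.116) = 84.507 m^2


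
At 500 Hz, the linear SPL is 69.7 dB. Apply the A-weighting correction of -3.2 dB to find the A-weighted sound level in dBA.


A-weighting table: 500 Hz -> -3.2 dB correction
SPL_A = SPL + correction = 69.7 + (-3.2) = 66.5 dBA


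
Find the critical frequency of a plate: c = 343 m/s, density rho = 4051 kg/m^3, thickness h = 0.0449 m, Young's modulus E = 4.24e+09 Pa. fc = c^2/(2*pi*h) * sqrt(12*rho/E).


12*rho/E = 12*4051/4.24e+09 = 1.14651e-05
sqrt(12*rho/E) = sqrt(1.14651e-05) = 0.00338602
c^2/(2*pi*h) = 343^2/(2*pi*0.0449) = 417025
fc = 417025 * 0.00338602 = 1412.1 Hz


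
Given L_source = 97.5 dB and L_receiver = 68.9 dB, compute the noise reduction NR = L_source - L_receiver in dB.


NR = L_source - L_receiver (difference between source and receiving room levels)
NR = 97.5 - 68.9 = 28.6 dB


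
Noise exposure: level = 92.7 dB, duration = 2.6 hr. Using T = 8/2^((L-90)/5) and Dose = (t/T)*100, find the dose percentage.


T_allowed = 8 / 2^((92.7 - 90)/5) = 5.50217 hr
Dose = 2.6 / 5.50217 * 100 = 47.254 %


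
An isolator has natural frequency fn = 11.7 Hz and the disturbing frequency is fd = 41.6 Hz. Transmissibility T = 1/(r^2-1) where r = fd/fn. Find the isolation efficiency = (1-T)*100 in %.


r = 41.6 / 11.7 = 3.55556
r^2 - 1 = 3.55556^2 - 1 = 11.642
T = 1/11.642 = 0.0858959
Efficiency = (1 - 0.0858959)*100 = 91.41 %


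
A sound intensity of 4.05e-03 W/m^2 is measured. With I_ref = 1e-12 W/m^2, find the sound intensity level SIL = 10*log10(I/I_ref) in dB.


I / I_ref = 4.05e-03 / 1e-12 = 4.05e+09
SIL = 10 * log10(4.05e+09) = 96.075 dB


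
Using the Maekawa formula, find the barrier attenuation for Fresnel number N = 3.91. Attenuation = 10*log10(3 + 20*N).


3 + 20*N = 3 + 20*3.91 = 81.2
Att = 10*log10(81.2) = 19.096 dB


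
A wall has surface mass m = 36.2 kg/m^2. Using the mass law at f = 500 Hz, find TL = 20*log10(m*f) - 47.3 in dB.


m * f = 36.2 * 500 = 18100
20*log10(18100) = 85.1536 dB
TL = 85.1536 - 47.3 = 37.854 dB


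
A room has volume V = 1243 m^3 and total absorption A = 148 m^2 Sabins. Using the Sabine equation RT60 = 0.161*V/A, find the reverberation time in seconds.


RT60 = 0.161 * 1243 / 148 = 1.3522 s


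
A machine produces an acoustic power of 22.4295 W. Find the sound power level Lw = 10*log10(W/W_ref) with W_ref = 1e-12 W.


W / W_ref = 22.4295 / 1e-12 = 2.24295e+13
Lw = 10 * log10(2.24295e+13) = 133.51 dB


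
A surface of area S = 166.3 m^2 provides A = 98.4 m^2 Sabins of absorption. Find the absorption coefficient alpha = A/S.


Absorption coefficient = absorbed power / incident power
alpha = A / S = 98.4 / 166.3 = 0.5917


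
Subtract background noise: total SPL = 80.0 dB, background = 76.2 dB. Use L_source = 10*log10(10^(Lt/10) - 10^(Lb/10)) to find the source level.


10^(80.0/10) = 1e+08
10^(76.2/10) = 4.16869e+07
Difference = 1e+08 - 4.16869e+07 = 5.83131e+07
L_source = 10*log10(5.83131e+07) = 77.658 dB


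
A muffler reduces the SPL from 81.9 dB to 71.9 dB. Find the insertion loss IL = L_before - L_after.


Insertion loss = SPL without muffler - SPL with muffler
IL = 81.9 - 71.9 = 10 dB


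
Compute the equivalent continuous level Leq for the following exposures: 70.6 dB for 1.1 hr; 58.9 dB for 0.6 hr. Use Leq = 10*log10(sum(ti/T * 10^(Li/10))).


T_total = 1.1 + 0.6 = 1.7 hr
(1.1/1.7) * 10^(70.6/10) = 7.42923e+06
(0.6/1.7) * 10^(58.9/10) = 273970
Sum = 7.42923e+06 + 273970 = 7.7032e+06
Leq = 10*log10(7.7032e+06) = 68.867 dB


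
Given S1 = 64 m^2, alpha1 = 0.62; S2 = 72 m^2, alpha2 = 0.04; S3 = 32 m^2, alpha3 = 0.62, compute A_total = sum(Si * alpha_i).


64 * 0.62 = 39.68
72 * 0.04 = 2.88
32 * 0.62 = 19.84
A_total = 39.68 + 2.88 + 19.84 = 62.4 m^2


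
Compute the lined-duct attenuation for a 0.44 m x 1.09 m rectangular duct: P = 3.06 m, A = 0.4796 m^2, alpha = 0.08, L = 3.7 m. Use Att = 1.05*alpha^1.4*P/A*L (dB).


alpha^1.4 = 0.08^1.4 = 0.029129
Attenuation rate = 1.05 * alpha^1.4 * P / A
= 1.05 * 0.029129 * 3.06 / 0.4796 = 0.195145 dB/m
Total Att = 0.195145 * 3.7 = 0.72204 dB


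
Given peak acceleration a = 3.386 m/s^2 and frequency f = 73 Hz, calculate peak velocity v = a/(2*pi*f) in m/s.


omega = 2*pi*f = 2*pi*73 = 458.673 rad/s
v = a / omega = 3.386 / 458.673 = 0.0073822 m/s


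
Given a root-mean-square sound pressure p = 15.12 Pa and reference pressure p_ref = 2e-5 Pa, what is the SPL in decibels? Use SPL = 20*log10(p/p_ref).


p / p_ref = 15.12 / 2e-5 = 756000
SPL = 20 * log10(756000) = 117.57 dB


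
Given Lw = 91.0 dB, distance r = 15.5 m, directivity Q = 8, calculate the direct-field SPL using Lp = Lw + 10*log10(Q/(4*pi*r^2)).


4*pi*r^2 = 4*pi*15.5^2 = 3019.07 m^2
Q / (4*pi*r^2) = 8 / 3019.07 = 0.00264982
Lp = 91.0 + 10*log10(0.00264982) = 65.232 dB


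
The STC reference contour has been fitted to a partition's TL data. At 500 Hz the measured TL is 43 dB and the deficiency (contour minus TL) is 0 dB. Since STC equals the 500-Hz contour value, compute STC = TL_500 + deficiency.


By ASTM E413, STC = value of the fitted reference contour at 500 Hz.
Contour value at 500 Hz = TL_500 + deficiency = 43 + 0 = 43
STC = 43


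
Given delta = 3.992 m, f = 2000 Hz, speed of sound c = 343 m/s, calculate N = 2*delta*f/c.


N = 2*delta*f/c = 2*delta/lambda, where lambda = c/f
lambda = 343 / 2000 = 0.1715 m
N = 2 * 3.992 / 0.1715 = 46.554


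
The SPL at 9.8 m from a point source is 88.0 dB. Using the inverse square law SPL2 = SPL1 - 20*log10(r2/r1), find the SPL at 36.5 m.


r2/r1 = 36.5/9.8 = 3.72449
Correction = 20*log10(3.72449) = 11.4213 dB
SPL2 = 88.0 - 11.4213 = 76.579 dB


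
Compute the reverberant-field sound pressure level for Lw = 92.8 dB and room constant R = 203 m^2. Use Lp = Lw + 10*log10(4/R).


4/R = 4/203 = 0.0197044
Lp = 92.8 + 10*log10(0.0197044) = 75.746 dB


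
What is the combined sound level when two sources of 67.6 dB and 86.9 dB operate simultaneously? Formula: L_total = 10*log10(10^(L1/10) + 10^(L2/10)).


10^(67.6/10) = 5.7544e+06
10^(86.9/10) = 4.89779e+08
Sum = 5.7544e+06 + 4.89779e+08 = 4.95533e+08
L_total = 10*log10(4.95533e+08) = 86.951 dB


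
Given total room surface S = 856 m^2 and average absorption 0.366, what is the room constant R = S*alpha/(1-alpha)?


R = 856 * 0.366 / (1 - 0.366) = 494.16 m^2


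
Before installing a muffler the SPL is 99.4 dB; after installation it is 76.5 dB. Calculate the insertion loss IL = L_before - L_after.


Insertion loss = SPL without muffler - SPL with muffler
IL = 99.4 - 76.5 = 22.9 dB


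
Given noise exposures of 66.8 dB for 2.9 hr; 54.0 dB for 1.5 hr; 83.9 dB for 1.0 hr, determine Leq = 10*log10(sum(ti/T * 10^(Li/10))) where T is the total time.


T_total = 2.9 + 1.5 + 1.0 = 5.4 hr
(2.9/5.4) * 10^(66.8/10) = 2.57042e+06
(1.5/5.4) * 10^(54.0/10) = 69774.6
(1.0/5.4) * 10^(83.9/10) = 4.54576e+07
Sum = 2.57042e+06 + 69774.6 + 4.54576e+07 = 4.80978e+07
Leq = 10*log10(4.80978e+07) = 76.821 dB


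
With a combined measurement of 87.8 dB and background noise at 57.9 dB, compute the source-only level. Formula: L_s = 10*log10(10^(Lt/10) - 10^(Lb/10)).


10^(87.8/10) = 6.0256e+08
10^(57.9/10) = 616595
Difference = 6.0256e+08 - 616595 = 6.01943e+08
L_source = 10*log10(6.01943e+08) = 87.796 dB


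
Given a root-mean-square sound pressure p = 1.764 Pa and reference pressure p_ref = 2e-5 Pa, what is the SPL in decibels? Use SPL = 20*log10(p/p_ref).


p / p_ref = 1.764 / 2e-5 = 88200
SPL = 20 * log10(88200) = 98.909 dB


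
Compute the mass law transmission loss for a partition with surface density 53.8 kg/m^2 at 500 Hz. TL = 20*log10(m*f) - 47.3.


m * f = 53.8 * 500 = 26900
20*log10(26900) = 88.595 dB
TL = 88.595 - 47.3 = 41.295 dB


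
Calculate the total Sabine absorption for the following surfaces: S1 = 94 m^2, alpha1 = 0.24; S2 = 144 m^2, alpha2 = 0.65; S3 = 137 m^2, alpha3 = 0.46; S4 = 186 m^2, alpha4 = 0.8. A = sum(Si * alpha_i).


94 * 0.24 = 22.56
144 * 0.65 = 93.6
137 * 0.46 = 63.02
186 * 0.8 = 148.8
A_total = 22.56 + 93.6 + 63.02 + 148.8 = 327.98 m^2


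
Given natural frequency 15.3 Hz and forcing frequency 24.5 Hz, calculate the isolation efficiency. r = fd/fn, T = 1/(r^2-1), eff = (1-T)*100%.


r = 24.5 / 15.3 = 1.60131
r^2 - 1 = 1.60131^2 - 1 = 1.56419
T = 1/1.56419 = 0.639309
Efficiency = (1 - 0.639309)*100 = 36.069 %


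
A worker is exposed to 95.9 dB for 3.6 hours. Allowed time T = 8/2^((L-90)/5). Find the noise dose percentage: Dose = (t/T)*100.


T_allowed = 8 / 2^((95.9 - 90)/5) = 3.53081 hr
Dose = 3.6 / 3.53081 * 100 = 101.96 %


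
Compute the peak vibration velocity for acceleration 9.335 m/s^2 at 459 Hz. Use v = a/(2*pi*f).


omega = 2*pi*f = 2*pi*459 = 2883.98 rad/s
v = a / omega = 9.335 / 2883.98 = 0.0032368 m/s


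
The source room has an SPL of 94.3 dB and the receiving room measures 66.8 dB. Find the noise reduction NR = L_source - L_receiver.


NR = L_source - L_receiver (difference between source and receiving room levels)
NR = 94.3 - 66.8 = 27.5 dB
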